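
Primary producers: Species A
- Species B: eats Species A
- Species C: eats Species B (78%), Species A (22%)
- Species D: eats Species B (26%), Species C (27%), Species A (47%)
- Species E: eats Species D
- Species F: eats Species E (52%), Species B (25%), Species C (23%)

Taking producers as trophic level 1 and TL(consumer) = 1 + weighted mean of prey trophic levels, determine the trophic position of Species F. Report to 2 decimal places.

4.08

Species B: 1 + 1 = 2
Species C: 1 + (0.78×2 + 0.22×1) = 2.78
Species D: 1 + (0.26×2 + 0.27×2.78 + 0.47×1) = 2.7406
Species E: 1 + 2.7406 = 3.7406
Species F: 1 + (0.52×3.7406 + 0.25×2 + 0.23×2.78) = 4.084512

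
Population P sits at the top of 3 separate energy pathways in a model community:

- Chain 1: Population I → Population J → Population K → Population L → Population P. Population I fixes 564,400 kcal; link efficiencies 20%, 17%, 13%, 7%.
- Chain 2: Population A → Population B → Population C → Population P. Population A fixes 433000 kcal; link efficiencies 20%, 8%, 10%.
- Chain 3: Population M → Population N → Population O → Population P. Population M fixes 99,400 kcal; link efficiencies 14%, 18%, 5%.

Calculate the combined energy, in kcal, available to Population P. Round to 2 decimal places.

Chain 1: 564400 × 0.2 × 0.17 × 0.13 × 0.07 = 174.62536 kcal
Chain 2: 433000 × 0.2 × 0.08 × 0.1 = 692.8 kcal
Chain 3: 99400 × 0.14 × 0.18 × 0.05 = 125.244 kcal
Total at Population P: 174.62536 + 692.8 + 125.244 = 992.66936 kcal

992.67 kcal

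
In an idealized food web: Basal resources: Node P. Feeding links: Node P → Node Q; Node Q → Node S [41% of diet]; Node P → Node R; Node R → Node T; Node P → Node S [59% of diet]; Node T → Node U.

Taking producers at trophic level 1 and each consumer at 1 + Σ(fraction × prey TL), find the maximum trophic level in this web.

Node Q: 1 + 1 = 2
Node R: 1 + 1 = 2
Node S: 1 + (0.41×2 + 0.59×1) = 2.41
Node T: 1 + 2 = 3
Node U: 1 + 3 = 4

4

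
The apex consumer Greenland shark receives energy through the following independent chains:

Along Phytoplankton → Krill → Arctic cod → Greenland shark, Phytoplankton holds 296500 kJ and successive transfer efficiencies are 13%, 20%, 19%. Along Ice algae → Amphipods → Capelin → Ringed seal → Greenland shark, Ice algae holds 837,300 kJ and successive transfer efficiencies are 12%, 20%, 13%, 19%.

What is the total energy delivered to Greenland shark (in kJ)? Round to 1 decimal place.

1961.1 kJ

Via Phytoplankton: 296500 × 0.13 × 0.2 × 0.19 = 1464.71 kJ
Via Ice algae: 837300 × 0.12 × 0.2 × 0.13 × 0.19 = 496.35144 kJ
Total at Greenland shark: 1464.71 + 496.35144 = 1961.06144 kJ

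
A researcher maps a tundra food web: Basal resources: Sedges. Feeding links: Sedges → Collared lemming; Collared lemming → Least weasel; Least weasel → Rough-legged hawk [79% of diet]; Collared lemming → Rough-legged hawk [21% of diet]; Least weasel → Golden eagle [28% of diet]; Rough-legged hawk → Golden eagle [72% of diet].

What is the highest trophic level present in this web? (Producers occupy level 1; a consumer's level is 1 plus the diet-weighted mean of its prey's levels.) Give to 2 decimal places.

4.57

Collared lemming: 1 + 1 = 2
Least weasel: 1 + 2 = 3
Rough-legged hawk: 1 + (0.79×3 + 0.21×2) = 3.79
Golden eagle: 1 + (0.28×3 + 0.72×3.79) = 4.5688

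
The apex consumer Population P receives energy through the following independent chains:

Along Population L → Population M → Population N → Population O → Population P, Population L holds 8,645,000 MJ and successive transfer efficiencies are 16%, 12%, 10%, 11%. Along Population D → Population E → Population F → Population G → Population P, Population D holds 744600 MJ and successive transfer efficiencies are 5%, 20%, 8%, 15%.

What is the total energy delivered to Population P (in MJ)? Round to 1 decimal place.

1915.2 MJ

Via Population L: 8645000 × 0.16 × 0.12 × 0.1 × 0.11 = 1825.824 MJ
Via Population D: 744600 × 0.05 × 0.2 × 0.08 × 0.15 = 89.352 MJ
Total at Population P: 1825.824 + 89.352 = 1915.176 MJ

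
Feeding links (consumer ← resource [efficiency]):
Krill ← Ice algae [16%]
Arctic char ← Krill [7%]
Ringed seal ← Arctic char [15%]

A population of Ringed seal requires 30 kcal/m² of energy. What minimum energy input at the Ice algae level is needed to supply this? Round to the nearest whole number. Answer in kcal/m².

17857 kcal/m²

Cumulative transfer efficiency: 0.16 × 0.07 × 0.15 = 0.00168
Ice algae energy = 30 / 0.00168 = 17857 kcal/m²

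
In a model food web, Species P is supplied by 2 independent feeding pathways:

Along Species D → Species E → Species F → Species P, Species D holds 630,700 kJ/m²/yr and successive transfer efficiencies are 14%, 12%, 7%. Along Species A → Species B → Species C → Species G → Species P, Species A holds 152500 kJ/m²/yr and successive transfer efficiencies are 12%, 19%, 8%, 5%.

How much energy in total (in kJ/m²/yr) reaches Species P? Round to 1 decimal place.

Via Species D: 630700 × 0.14 × 0.12 × 0.07 = 741.7032 kJ/m²/yr
Via Species A: 152500 × 0.12 × 0.19 × 0.08 × 0.05 = 13.908 kJ/m²/yr
Total at Species P: 741.7032 + 13.908 = 755.6112 kJ/m²/yr

755.6 kJ/m²/yr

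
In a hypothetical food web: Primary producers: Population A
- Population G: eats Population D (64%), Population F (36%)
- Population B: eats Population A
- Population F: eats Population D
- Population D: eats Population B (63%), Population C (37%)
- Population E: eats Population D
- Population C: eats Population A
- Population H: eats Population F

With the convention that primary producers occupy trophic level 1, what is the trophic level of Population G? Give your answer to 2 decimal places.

Population B: 1 + 1 = 2
Population C: 1 + 1 = 2
Population D: 1 + (0.63×2 + 0.37×2) = 3
Population E: 1 + 3 = 4
Population F: 1 + 3 = 4
Population G: 1 + (0.64×3 + 0.36×4) = 4.36
Population H: 1 + 4 = 5

4.36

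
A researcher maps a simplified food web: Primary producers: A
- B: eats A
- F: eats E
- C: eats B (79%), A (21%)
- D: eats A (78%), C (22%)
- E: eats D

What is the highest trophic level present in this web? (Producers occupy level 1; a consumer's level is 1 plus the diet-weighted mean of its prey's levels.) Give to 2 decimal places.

B: 1 + 1 = 2
C: 1 + (0.79×2 + 0.21×1) = 2.79
D: 1 + (0.78×1 + 0.22×2.79) = 2.3938
E: 1 + 2.3938 = 3.3938
F: 1 + 3.3938 = 4.3938

4.39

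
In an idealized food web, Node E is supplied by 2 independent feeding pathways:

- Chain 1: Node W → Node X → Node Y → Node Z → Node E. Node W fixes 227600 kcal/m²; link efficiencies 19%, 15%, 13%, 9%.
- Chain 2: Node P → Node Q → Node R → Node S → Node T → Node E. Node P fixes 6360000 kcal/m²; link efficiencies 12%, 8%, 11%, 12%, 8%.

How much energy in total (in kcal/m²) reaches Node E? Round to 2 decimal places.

Chain 1: 227600 × 0.19 × 0.15 × 0.13 × 0.09 = 75.89322 kcal/m²
Chain 2: 6360000 × 0.12 × 0.08 × 0.11 × 0.12 × 0.08 = 64.475136 kcal/m²
Total at Node E: 75.89322 + 64.475136 = 140.368356 kcal/m²

140.37 kcal/m²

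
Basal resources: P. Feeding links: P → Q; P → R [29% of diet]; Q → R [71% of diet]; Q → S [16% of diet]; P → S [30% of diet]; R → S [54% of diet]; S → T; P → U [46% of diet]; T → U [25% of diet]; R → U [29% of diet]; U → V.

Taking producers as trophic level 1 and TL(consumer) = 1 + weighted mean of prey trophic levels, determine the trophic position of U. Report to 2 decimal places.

Q: 1 + 1 = 2
R: 1 + (0.29×1 + 0.71×2) = 2.71
S: 1 + (0.16×2 + 0.3×1 + 0.54×2.71) = 3.0834
T: 1 + 3.0834 = 4.0834
U: 1 + (0.46×1 + 0.25×4.0834 + 0.29×2.71) = 3.26675
V: 1 + 3.26675 = 4.26675

3.27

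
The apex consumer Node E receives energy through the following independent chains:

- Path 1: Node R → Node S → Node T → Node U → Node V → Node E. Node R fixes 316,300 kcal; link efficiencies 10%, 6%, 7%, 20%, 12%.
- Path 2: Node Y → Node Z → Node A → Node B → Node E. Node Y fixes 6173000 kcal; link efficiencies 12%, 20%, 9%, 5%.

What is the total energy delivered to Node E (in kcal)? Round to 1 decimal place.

669.9 kcal

Path 1: 316300 × 0.1 × 0.06 × 0.07 × 0.2 × 0.12 = 3.188304 kcal
Path 2: 6173000 × 0.12 × 0.2 × 0.09 × 0.05 = 666.684 kcal
Total at Node E: 3.188304 + 666.684 = 669.872304 kcal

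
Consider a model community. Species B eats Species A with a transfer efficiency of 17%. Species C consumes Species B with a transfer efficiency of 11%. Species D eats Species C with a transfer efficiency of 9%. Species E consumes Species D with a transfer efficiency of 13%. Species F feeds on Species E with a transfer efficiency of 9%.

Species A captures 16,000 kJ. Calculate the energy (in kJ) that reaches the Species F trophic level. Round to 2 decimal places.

Species B: 16000 × 0.17 = 2720 kJ
Species C: 2720 × 0.11 = 299.2 kJ
Species D: 299.2 × 0.09 = 26.928 kJ
Species E: 26.928 × 0.13 = 3.50064 kJ
Species F: 3.50064 × 0.09 = 0.3150576 kJ

0.32 kJ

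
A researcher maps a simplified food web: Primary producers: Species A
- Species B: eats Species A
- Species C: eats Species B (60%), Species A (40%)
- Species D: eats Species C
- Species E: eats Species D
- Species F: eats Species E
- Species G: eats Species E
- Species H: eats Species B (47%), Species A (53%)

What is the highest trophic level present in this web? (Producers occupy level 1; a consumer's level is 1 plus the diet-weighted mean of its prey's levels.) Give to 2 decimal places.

Species B: 1 + 1 = 2
Species C: 1 + (0.6×2 + 0.4×1) = 2.6
Species D: 1 + 2.6 = 3.6
Species E: 1 + 3.6 = 4.6
Species F: 1 + 4.6 = 5.6
Species G: 1 + 4.6 = 5.6
Species H: 1 + (0.47×2 + 0.53×1) = 2.47

5.60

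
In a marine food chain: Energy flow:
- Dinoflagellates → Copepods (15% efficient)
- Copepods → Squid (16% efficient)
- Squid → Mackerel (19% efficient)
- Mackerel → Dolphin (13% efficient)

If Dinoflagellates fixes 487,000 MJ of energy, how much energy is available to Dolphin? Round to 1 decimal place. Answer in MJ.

Copepods: 487000 × 0.15 = 73050 MJ
Squid: 73050 × 0.16 = 11688 MJ
Mackerel: 11688 × 0.19 = 2220.72 MJ
Dolphin: 2220.72 × 0.13 = 288.6936 MJ

288.7 MJ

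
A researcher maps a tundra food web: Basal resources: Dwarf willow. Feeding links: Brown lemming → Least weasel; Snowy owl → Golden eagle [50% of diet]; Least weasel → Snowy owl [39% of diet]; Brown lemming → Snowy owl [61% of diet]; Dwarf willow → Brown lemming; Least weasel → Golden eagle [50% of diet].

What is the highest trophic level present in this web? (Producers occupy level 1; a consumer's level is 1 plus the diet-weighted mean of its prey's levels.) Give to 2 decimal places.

4.20

Brown lemming: 1 + 1 = 2
Least weasel: 1 + 2 = 3
Snowy owl: 1 + (0.61×2 + 0.39×3) = 3.39
Golden eagle: 1 + (0.5×3 + 0.5×3.39) = 4.195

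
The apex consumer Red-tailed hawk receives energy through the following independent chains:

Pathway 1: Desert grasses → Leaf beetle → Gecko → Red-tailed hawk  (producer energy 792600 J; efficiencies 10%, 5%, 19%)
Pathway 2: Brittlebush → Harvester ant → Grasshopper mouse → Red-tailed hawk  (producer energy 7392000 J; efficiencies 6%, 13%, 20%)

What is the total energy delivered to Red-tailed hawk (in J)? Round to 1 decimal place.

Pathway 1: 792600 × 0.1 × 0.05 × 0.19 = 752.97 J
Pathway 2: 7392000 × 0.06 × 0.13 × 0.2 = 11531.52 J
Total at Red-tailed hawk: 752.97 + 11531.52 = 12284.49 J

12284.5 J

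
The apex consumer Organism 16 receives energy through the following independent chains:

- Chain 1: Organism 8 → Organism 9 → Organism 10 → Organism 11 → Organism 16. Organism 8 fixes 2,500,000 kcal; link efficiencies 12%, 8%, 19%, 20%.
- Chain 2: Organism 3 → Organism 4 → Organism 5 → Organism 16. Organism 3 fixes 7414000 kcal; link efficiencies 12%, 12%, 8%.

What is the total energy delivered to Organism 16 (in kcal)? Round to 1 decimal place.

Chain 1: 2500000 × 0.12 × 0.08 × 0.19 × 0.2 = 912 kcal
Chain 2: 7414000 × 0.12 × 0.12 × 0.08 = 8540.928 kcal
Total at Organism 16: 912 + 8540.928 = 9452.928 kcal

9452.9 kcal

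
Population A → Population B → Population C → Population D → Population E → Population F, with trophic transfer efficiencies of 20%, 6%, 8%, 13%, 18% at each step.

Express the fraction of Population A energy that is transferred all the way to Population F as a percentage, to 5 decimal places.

0.00225%

Product of link efficiencies: 0.2 × 0.06 × 0.08 × 0.13 × 0.18 = 0.000022464
As a percentage: 0.000022464 × 100 = 0.00225%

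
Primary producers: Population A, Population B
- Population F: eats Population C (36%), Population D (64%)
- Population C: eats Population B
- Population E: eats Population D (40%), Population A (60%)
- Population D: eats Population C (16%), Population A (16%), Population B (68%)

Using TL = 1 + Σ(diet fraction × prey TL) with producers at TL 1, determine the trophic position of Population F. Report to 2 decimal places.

3.10

Population C: 1 + 1 = 2
Population D: 1 + (0.16×2 + 0.16×1 + 0.68×1) = 2.16
Population E: 1 + (0.4×2.16 + 0.6×1) = 2.464
Population F: 1 + (0.36×2 + 0.64×2.16) = 3.1024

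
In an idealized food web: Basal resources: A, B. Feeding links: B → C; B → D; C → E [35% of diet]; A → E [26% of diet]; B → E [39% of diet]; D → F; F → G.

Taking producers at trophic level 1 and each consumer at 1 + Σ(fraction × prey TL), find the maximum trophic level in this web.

4

C: 1 + 1 = 2
D: 1 + 1 = 2
E: 1 + (0.35×2 + 0.26×1 + 0.39×1) = 2.35
F: 1 + 2 = 3
G: 1 + 3 = 4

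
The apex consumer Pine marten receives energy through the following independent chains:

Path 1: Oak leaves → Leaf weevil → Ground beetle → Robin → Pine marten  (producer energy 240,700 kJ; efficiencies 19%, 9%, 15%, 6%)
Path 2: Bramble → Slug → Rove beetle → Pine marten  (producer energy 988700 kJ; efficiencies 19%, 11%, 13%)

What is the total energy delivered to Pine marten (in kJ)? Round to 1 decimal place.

Path 1: 240700 × 0.19 × 0.09 × 0.15 × 0.06 = 37.04373 kJ
Path 2: 988700 × 0.19 × 0.11 × 0.13 = 2686.2979 kJ
Total at Pine marten: 37.04373 + 2686.2979 = 2723.34163 kJ

2723.3 kJ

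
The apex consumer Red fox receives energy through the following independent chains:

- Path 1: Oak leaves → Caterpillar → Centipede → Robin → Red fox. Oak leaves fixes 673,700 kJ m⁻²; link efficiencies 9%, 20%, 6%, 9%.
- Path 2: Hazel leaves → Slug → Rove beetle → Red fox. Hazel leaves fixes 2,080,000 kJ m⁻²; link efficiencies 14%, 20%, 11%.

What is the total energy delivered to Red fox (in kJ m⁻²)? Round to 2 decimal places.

Path 1: 673700 × 0.09 × 0.2 × 0.06 × 0.09 = 65.48364 kJ m⁻²
Path 2: 2080000 × 0.14 × 0.2 × 0.11 = 6406.4 kJ m⁻²
Total at Red fox: 65.48364 + 6406.4 = 6471.88364 kJ m⁻²

6471.88 kJ m⁻²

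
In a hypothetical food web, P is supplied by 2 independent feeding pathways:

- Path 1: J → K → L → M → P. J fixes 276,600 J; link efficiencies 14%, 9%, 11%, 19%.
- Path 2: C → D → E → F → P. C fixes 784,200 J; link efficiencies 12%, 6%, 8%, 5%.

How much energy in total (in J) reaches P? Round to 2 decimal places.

Path 1: 276600 × 0.14 × 0.09 × 0.11 × 0.19 = 72.839844 J
Path 2: 784200 × 0.12 × 0.06 × 0.08 × 0.05 = 22.58496 J
Total at P: 72.839844 + 22.58496 = 95.424804 J

95.42 J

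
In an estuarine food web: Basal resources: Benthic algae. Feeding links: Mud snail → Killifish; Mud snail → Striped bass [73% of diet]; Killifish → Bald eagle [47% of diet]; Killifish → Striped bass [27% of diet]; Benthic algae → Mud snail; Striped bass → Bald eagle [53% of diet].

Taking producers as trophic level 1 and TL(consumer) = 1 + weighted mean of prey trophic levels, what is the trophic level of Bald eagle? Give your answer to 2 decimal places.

Mud snail: 1 + 1 = 2
Killifish: 1 + 2 = 3
Striped bass: 1 + (0.73×2 + 0.27×3) = 3.27
Bald eagle: 1 + (0.53×3.27 + 0.47×3) = 4.1431

4.14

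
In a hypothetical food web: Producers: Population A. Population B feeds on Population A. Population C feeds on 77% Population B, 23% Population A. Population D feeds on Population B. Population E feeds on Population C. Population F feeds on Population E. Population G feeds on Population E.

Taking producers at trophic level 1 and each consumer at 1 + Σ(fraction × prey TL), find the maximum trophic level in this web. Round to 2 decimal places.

Population B: 1 + 1 = 2
Population C: 1 + (0.77×2 + 0.23×1) = 2.77
Population D: 1 + 2 = 3
Population E: 1 + 2.77 = 3.77
Population F: 1 + 3.77 = 4.77
Population G: 1 + 3.77 = 4.77

4.77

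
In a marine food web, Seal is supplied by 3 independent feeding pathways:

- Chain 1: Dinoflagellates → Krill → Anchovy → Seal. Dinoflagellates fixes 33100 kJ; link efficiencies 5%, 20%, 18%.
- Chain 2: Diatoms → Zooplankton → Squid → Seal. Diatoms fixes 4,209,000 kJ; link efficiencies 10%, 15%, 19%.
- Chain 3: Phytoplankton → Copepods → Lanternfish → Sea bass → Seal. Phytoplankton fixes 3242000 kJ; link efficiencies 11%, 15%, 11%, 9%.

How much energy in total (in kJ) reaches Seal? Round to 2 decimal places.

12584.81 kJ

Chain 1: 33100 × 0.05 × 0.2 × 0.18 = 59.58 kJ
Chain 2: 4209000 × 0.1 × 0.15 × 0.19 = 11995.65 kJ
Chain 3: 3242000 × 0.11 × 0.15 × 0.11 × 0.09 = 529.5807 kJ
Total at Seal: 59.58 + 11995.65 + 529.5807 = 12584.8107 kJ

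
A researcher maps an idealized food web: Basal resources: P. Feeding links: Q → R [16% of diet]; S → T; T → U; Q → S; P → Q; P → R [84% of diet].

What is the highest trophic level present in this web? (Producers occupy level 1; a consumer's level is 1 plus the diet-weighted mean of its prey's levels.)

5

Q: 1 + 1 = 2
R: 1 + (0.84×1 + 0.16×2) = 2.16
S: 1 + 2 = 3
T: 1 + 3 = 4
U: 1 + 4 = 5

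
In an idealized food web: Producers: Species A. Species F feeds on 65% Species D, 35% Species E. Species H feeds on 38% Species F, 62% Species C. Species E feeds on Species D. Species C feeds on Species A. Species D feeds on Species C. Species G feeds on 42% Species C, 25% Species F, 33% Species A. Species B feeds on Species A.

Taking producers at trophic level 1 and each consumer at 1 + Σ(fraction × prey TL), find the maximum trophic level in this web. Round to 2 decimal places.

Species B: 1 + 1 = 2
Species C: 1 + 1 = 2
Species D: 1 + 2 = 3
Species E: 1 + 3 = 4
Species F: 1 + (0.65×3 + 0.35×4) = 4.35
Species G: 1 + (0.42×2 + 0.25×4.35 + 0.33×1) = 3.2575
Species H: 1 + (0.38×4.35 + 0.62×2) = 3.893

4.35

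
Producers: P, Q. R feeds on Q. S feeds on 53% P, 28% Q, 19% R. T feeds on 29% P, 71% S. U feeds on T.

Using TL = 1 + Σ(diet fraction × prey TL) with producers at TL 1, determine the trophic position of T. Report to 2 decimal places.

2.84

R: 1 + 1 = 2
S: 1 + (0.53×1 + 0.28×1 + 0.19×2) = 2.19
T: 1 + (0.29×1 + 0.71×2.19) = 2.8449
U: 1 + 2.8449 = 3.8449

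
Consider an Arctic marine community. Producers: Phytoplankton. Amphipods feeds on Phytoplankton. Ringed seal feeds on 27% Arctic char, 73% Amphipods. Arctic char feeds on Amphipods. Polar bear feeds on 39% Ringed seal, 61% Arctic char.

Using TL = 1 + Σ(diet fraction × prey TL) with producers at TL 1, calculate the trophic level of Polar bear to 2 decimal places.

Amphipods: 1 + 1 = 2
Arctic char: 1 + 2 = 3
Ringed seal: 1 + (0.27×3 + 0.73×2) = 3.27
Polar bear: 1 + (0.39×3.27 + 0.61×3) = 4.1053

4.11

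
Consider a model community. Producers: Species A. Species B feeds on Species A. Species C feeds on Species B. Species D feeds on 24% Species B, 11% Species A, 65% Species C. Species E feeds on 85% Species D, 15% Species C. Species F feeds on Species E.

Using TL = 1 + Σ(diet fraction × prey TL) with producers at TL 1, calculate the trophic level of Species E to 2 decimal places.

Species B: 1 + 1 = 2
Species C: 1 + 2 = 3
Species D: 1 + (0.24×2 + 0.11×1 + 0.65×3) = 3.54
Species E: 1 + (0.85×3.54 + 0.15×3) = 4.459
Species F: 1 + 4.459 = 5.459

4.46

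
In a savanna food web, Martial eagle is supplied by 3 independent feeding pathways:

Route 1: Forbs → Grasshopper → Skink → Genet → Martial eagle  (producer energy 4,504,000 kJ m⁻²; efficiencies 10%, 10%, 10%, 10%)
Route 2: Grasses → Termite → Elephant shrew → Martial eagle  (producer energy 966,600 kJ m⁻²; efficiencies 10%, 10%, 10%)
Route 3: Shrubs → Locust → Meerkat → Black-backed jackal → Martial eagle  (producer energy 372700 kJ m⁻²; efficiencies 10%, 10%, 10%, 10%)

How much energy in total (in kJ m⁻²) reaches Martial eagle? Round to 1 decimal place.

1454.3 kJ m⁻²

Route 1: 4504000 × 0.1 × 0.1 × 0.1 × 0.1 = 450.4 kJ m⁻²
Route 2: 966600 × 0.1 × 0.1 × 0.1 = 966.6 kJ m⁻²
Route 3: 372700 × 0.1 × 0.1 × 0.1 × 0.1 = 37.27 kJ m⁻²
Total at Martial eagle: 450.4 + 966.6 + 37.27 = 1454.27 kJ m⁻²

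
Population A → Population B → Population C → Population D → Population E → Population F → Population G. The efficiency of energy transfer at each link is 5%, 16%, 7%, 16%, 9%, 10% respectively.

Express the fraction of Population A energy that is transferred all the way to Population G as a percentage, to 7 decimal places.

Product of link efficiencies: 0.05 × 0.16 × 0.07 × 0.16 × 0.09 × 0.1 = 0.0000008064
As a percentage: 0.0000008064 × 100 = 0.0000806%

0.0000806%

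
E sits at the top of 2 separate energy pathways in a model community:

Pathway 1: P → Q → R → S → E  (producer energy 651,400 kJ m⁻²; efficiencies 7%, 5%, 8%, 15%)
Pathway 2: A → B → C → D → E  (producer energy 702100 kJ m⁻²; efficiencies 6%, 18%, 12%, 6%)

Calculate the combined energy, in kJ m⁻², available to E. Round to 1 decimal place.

82.0 kJ m⁻²

Pathway 1: 651400 × 0.07 × 0.05 × 0.08 × 0.15 = 27.3588 kJ m⁻²
Pathway 2: 702100 × 0.06 × 0.18 × 0.12 × 0.06 = 54.595296 kJ m⁻²
Total at E: 27.3588 + 54.595296 = 81.954096 kJ m⁻²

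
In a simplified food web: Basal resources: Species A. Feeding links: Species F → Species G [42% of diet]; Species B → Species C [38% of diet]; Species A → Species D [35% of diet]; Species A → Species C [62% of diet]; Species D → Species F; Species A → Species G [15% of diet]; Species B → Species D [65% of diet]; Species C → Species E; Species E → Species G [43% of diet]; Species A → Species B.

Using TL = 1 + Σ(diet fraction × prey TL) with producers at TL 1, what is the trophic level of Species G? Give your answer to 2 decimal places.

Species B: 1 + 1 = 2
Species C: 1 + (0.62×1 + 0.38×2) = 2.38
Species D: 1 + (0.35×1 + 0.65×2) = 2.65
Species E: 1 + 2.38 = 3.38
Species F: 1 + 2.65 = 3.65
Species G: 1 + (0.43×3.38 + 0.42×3.65 + 0.15×1) = 4.1364

4.14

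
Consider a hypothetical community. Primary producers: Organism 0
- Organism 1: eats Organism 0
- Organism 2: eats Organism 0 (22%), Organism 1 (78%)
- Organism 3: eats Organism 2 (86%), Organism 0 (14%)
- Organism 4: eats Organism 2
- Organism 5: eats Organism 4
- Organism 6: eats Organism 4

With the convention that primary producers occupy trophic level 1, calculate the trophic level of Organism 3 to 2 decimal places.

Organism 1: 1 + 1 = 2
Organism 2: 1 + (0.22×1 + 0.78×2) = 2.78
Organism 3: 1 + (0.86×2.78 + 0.14×1) = 3.5308
Organism 4: 1 + 2.78 = 3.78
Organism 5: 1 + 3.78 = 4.78
Organism 6: 1 + 3.78 = 4.78

3.53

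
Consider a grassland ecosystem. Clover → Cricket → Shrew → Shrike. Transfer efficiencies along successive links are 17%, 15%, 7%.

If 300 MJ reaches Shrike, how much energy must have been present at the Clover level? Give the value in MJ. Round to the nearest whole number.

Cumulative transfer efficiency: 0.17 × 0.15 × 0.07 = 0.001785
Clover energy = 300 / 0.001785 = 168067 MJ

168067 MJ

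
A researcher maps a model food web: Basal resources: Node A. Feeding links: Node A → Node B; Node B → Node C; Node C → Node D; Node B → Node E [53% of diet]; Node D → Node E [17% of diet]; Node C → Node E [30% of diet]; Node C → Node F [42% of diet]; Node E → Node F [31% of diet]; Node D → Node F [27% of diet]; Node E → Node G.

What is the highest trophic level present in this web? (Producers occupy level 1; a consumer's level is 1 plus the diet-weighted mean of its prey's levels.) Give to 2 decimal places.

Node B: 1 + 1 = 2
Node C: 1 + 2 = 3
Node D: 1 + 3 = 4
Node E: 1 + (0.53×2 + 0.17×4 + 0.3×3) = 3.64
Node F: 1 + (0.42×3 + 0.31×3.64 + 0.27×4) = 4.4684
Node G: 1 + 3.64 = 4.64

4.64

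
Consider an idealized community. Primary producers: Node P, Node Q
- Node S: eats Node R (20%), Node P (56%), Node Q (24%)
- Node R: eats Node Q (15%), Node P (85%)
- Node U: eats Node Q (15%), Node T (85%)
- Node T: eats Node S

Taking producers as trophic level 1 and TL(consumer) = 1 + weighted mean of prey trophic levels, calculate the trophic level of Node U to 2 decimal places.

3.87

Node R: 1 + (0.15×1 + 0.85×1) = 2
Node S: 1 + (0.2×2 + 0.56×1 + 0.24×1) = 2.2
Node T: 1 + 2.2 = 3.2
Node U: 1 + (0.15×1 + 0.85×3.2) = 3.87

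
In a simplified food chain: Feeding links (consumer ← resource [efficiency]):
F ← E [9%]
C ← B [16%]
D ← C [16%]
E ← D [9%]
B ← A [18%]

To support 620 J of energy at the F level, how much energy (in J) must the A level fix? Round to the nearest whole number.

16610940 J

Cumulative transfer efficiency: 0.18 × 0.16 × 0.16 × 0.09 × 0.09 = 0.0000373248
A energy = 620 / 0.0000373248 = 16610940 J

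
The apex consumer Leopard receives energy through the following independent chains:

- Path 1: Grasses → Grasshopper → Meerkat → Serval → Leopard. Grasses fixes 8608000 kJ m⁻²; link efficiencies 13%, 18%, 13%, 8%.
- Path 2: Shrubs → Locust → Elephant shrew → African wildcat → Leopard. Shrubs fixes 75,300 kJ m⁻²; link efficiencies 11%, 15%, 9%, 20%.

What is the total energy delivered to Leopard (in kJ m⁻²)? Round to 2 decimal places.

2117.21 kJ m⁻²

Path 1: 8608000 × 0.13 × 0.18 × 0.13 × 0.08 = 2094.84288 kJ m⁻²
Path 2: 75300 × 0.11 × 0.15 × 0.09 × 0.2 = 22.3641 kJ m⁻²
Total at Leopard: 2094.84288 + 22.3641 = 2117.20698 kJ m⁻²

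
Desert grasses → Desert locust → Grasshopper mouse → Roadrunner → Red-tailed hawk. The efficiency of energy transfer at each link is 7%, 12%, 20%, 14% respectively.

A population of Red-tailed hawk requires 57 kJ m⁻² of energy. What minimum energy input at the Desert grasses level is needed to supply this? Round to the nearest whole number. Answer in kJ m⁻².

242347 kJ m⁻²

Cumulative transfer efficiency: 0.07 × 0.12 × 0.2 × 0.14 = 0.0002352
Desert grasses energy = 57 / 0.0002352 = 242347 kJ m⁻²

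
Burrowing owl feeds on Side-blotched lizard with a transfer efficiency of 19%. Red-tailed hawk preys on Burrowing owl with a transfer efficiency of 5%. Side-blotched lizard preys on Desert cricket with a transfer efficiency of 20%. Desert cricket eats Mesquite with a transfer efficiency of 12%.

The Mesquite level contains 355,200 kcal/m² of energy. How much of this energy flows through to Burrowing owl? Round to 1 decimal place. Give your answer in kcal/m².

1619.7 kcal/m²

Desert cricket: 355200 × 0.12 = 42624 kcal/m²
Side-blotched lizard: 42624 × 0.2 = 8524.8 kcal/m²
Burrowing owl: 8524.8 × 0.19 = 1619.712 kcal/m²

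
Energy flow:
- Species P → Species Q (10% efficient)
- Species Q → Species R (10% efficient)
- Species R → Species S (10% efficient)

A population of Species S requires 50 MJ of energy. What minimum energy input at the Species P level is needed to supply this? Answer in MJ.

50000 MJ

Cumulative transfer efficiency: 0.1 × 0.1 × 0.1 = 0.001
Species P energy = 50 / 0.001 = 50000 MJ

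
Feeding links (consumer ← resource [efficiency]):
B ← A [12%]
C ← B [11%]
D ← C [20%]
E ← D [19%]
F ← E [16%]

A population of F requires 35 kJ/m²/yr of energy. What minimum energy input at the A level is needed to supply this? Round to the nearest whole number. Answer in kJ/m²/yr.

Cumulative transfer efficiency: 0.12 × 0.11 × 0.2 × 0.19 × 0.16 = 0.000080256
A energy = 35 / 0.000080256 = 436104 kJ/m²/yr

436104 kJ/m²/yr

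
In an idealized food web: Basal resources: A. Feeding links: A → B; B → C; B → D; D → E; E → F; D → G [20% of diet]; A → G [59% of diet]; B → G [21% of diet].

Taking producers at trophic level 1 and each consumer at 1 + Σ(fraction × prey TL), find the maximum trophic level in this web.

B: 1 + 1 = 2
C: 1 + 2 = 3
D: 1 + 2 = 3
E: 1 + 3 = 4
F: 1 + 4 = 5
G: 1 + (0.2×3 + 0.59×1 + 0.21×2) = 2.61

5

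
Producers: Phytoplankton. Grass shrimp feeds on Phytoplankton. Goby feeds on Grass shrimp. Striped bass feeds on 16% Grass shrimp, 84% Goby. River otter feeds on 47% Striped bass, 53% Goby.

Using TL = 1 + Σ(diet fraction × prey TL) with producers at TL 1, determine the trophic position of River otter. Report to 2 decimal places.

4.39

Grass shrimp: 1 + 1 = 2
Goby: 1 + 2 = 3
Striped bass: 1 + (0.16×2 + 0.84×3) = 3.84
River otter: 1 + (0.47×3.84 + 0.53×3) = 4.3948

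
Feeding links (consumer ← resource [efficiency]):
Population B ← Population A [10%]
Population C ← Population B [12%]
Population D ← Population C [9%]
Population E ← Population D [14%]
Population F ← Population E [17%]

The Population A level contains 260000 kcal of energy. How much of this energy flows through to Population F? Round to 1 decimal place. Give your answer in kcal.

6.7 kcal

Population B: 260000 × 0.1 = 26000 kcal
Population C: 26000 × 0.12 = 3120 kcal
Population D: 3120 × 0.09 = 280.8 kcal
Population E: 280.8 × 0.14 = 39.312 kcal
Population F: 39.312 × 0.17 = 6.68304 kcal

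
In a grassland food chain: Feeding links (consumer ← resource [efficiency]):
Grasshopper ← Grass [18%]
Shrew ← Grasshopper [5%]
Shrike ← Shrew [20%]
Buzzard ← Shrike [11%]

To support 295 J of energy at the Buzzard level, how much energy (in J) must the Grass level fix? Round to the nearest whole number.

1489899 J

Cumulative transfer efficiency: 0.18 × 0.05 × 0.2 × 0.11 = 0.000198
Grass energy = 295 / 0.000198 = 1489899 J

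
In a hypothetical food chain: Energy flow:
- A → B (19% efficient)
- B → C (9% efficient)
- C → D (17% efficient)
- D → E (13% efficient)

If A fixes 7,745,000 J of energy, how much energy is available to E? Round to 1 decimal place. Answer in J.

B: 7745000 × 0.19 = 1471550 J
C: 1471550 × 0.09 = 132439.5 J
D: 132439.5 × 0.17 = 22514.715 J
E: 22514.715 × 0.13 = 2926.91295 J

2926.9 J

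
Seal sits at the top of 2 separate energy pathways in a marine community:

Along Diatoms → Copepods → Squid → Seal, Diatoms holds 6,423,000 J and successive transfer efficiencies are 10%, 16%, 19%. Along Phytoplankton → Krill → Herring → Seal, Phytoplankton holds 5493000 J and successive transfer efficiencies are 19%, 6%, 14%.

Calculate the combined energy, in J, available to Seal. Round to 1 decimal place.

Via Diatoms: 6423000 × 0.1 × 0.16 × 0.19 = 19525.92 J
Via Phytoplankton: 5493000 × 0.19 × 0.06 × 0.14 = 8766.828 J
Total at Seal: 19525.92 + 8766.828 = 28292.748 J

28292.7 J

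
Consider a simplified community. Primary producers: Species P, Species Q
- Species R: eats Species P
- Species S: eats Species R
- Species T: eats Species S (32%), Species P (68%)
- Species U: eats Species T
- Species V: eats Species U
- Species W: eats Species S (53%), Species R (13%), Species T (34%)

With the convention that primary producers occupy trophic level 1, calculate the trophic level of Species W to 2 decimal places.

Species R: 1 + 1 = 2
Species S: 1 + 2 = 3
Species T: 1 + (0.32×3 + 0.68×1) = 2.64
Species U: 1 + 2.64 = 3.64
Species V: 1 + 3.64 = 4.64
Species W: 1 + (0.53×3 + 0.13×2 + 0.34×2.64) = 3.7476

3.75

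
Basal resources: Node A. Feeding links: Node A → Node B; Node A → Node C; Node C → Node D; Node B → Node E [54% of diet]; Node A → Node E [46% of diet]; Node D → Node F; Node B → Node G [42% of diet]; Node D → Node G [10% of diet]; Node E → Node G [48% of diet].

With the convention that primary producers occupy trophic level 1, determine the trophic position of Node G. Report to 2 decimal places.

Node B: 1 + 1 = 2
Node C: 1 + 1 = 2
Node D: 1 + 2 = 3
Node E: 1 + (0.54×2 + 0.46×1) = 2.54
Node F: 1 + 3 = 4
Node G: 1 + (0.42×2 + 0.1×3 + 0.48×2.54) = 3.3592

3.36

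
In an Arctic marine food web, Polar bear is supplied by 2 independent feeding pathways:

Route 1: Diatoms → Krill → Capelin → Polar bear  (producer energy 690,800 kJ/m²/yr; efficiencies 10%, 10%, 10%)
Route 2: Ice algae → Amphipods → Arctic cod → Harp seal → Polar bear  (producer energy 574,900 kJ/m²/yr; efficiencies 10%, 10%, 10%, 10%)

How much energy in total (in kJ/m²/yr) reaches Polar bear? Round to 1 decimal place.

Route 1: 690800 × 0.1 × 0.1 × 0.1 = 690.8 kJ/m²/yr
Route 2: 574900 × 0.1 × 0.1 × 0.1 × 0.1 = 57.49 kJ/m²/yr
Total at Polar bear: 690.8 + 57.49 = 748.29 kJ/m²/yr

748.3 kJ/m²/yr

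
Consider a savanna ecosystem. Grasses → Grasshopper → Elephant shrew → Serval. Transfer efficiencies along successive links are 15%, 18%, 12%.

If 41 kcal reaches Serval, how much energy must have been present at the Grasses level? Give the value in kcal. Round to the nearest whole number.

12654 kcal

Cumulative transfer efficiency: 0.15 × 0.18 × 0.12 = 0.00324
Grasses energy = 41 / 0.00324 = 12654 kcal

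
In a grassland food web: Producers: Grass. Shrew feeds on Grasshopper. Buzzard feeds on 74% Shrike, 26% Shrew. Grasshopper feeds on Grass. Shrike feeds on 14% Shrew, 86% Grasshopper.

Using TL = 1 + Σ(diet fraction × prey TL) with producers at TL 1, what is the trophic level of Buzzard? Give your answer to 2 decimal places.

4.10

Grasshopper: 1 + 1 = 2
Shrew: 1 + 2 = 3
Shrike: 1 + (0.14×3 + 0.86×2) = 3.14
Buzzard: 1 + (0.74×3.14 + 0.26×3) = 4.1036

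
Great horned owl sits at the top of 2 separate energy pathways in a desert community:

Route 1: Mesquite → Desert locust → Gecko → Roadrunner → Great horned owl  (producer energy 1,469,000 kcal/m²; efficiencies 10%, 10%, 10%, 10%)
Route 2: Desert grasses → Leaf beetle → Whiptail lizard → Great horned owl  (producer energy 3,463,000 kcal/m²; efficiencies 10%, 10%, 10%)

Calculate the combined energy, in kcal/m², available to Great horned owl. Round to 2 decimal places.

3609.90 kcal/m²

Route 1: 1469000 × 0.1 × 0.1 × 0.1 × 0.1 = 146.9 kcal/m²
Route 2: 3463000 × 0.1 × 0.1 × 0.1 = 3463 kcal/m²
Total at Great horned owl: 146.9 + 3463 = 3609.9 kcal/m²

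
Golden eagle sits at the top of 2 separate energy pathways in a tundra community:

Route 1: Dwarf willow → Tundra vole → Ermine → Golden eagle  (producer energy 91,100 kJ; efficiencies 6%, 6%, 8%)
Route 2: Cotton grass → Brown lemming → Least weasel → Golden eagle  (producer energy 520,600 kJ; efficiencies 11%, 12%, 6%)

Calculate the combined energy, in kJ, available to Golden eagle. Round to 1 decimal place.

Route 1: 91100 × 0.06 × 0.06 × 0.08 = 26.2368 kJ
Route 2: 520600 × 0.11 × 0.12 × 0.06 = 412.3152 kJ
Total at Golden eagle: 26.2368 + 412.3152 = 438.552 kJ

438.6 kJ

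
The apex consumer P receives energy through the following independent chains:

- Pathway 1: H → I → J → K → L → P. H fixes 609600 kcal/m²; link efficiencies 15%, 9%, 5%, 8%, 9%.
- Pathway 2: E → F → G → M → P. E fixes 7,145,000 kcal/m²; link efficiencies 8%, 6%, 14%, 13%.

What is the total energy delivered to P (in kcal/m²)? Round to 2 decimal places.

Pathway 1: 609600 × 0.15 × 0.09 × 0.05 × 0.08 × 0.09 = 2.962656 kcal/m²
Pathway 2: 7145000 × 0.08 × 0.06 × 0.14 × 0.13 = 624.1872 kcal/m²
Total at P: 2.962656 + 624.1872 = 627.149856 kcal/m²

627.15 kcal/m²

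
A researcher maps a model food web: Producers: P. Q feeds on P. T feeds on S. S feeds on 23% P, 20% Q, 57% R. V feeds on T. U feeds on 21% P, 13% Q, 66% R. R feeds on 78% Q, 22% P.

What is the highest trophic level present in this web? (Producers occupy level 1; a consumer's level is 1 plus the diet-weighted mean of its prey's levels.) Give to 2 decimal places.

Q: 1 + 1 = 2
R: 1 + (0.78×2 + 0.22×1) = 2.78
S: 1 + (0.23×1 + 0.2×2 + 0.57×2.78) = 3.2146
T: 1 + 3.2146 = 4.2146
U: 1 + (0.21×1 + 0.13×2 + 0.66×2.78) = 3.3048
V: 1 + 4.2146 = 5.2146

5.21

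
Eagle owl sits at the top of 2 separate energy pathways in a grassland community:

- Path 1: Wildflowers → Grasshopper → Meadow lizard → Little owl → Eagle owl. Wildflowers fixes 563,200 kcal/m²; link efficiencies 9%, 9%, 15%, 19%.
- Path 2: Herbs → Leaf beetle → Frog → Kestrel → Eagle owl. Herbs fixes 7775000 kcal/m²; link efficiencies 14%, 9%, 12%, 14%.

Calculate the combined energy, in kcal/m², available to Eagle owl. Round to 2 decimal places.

1775.83 kcal/m²

Path 1: 563200 × 0.09 × 0.09 × 0.15 × 0.19 = 130.01472 kcal/m²
Path 2: 7775000 × 0.14 × 0.09 × 0.12 × 0.14 = 1645.812 kcal/m²
Total at Eagle owl: 130.01472 + 1645.812 = 1775.82672 kcal/m²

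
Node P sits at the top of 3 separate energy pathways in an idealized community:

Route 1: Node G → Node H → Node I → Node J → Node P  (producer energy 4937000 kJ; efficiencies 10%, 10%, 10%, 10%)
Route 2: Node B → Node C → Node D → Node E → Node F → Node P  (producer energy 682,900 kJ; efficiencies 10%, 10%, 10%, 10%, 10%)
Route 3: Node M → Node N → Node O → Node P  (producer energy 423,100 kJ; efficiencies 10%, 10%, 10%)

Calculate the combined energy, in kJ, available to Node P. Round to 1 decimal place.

Route 1: 4937000 × 0.1 × 0.1 × 0.1 × 0.1 = 493.7 kJ
Route 2: 682900 × 0.1 × 0.1 × 0.1 × 0.1 × 0.1 = 6.829 kJ
Route 3: 423100 × 0.1 × 0.1 × 0.1 = 423.1 kJ
Total at Node P: 493.7 + 6.829 + 423.1 = 923.629 kJ

923.6 kJ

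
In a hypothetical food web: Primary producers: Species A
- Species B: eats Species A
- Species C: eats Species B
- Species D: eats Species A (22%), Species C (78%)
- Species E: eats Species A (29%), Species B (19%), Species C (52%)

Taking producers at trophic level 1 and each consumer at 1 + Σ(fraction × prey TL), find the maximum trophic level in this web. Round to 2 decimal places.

3.56

Species B: 1 + 1 = 2
Species C: 1 + 2 = 3
Species D: 1 + (0.22×1 + 0.78×3) = 3.56
Species E: 1 + (0.29×1 + 0.19×2 + 0.52×3) = 3.23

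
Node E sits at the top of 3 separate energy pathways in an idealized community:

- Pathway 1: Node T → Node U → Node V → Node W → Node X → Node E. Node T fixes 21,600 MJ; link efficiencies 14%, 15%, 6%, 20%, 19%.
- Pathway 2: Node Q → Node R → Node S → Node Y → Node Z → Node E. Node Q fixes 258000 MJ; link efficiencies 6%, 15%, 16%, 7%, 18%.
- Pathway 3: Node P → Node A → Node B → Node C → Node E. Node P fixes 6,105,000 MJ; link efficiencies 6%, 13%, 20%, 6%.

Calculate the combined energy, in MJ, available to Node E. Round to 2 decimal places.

577.14 MJ

Pathway 1: 21600 × 0.14 × 0.15 × 0.06 × 0.2 × 0.19 = 1.034208 MJ
Pathway 2: 258000 × 0.06 × 0.15 × 0.16 × 0.07 × 0.18 = 4.681152 MJ
Pathway 3: 6105000 × 0.06 × 0.13 × 0.2 × 0.06 = 571.428 MJ
Total at Node E: 1.034208 + 4.681152 + 571.428 = 577.14336 MJ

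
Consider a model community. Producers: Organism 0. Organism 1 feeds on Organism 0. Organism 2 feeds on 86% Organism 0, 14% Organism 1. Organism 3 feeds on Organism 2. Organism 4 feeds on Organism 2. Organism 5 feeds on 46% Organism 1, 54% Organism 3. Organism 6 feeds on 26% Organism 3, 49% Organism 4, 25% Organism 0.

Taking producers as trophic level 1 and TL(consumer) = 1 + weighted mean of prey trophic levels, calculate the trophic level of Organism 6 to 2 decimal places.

Organism 1: 1 + 1 = 2
Organism 2: 1 + (0.86×1 + 0.14×2) = 2.14
Organism 3: 1 + 2.14 = 3.14
Organism 4: 1 + 2.14 = 3.14
Organism 5: 1 + (0.46×2 + 0.54×3.14) = 3.6156
Organism 6: 1 + (0.26×3.14 + 0.49×3.14 + 0.25×1) = 3.605

3.61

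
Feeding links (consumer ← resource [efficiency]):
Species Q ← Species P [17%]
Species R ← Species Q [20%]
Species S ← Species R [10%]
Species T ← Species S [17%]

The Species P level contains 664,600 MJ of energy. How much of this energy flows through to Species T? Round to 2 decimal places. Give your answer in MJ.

Species Q: 664600 × 0.17 = 112982 MJ
Species R: 112982 × 0.2 = 22596.4 MJ
Species S: 22596.4 × 0.1 = 2259.64 MJ
Species T: 2259.64 × 0.17 = 384.1388 MJ

384.14 MJ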